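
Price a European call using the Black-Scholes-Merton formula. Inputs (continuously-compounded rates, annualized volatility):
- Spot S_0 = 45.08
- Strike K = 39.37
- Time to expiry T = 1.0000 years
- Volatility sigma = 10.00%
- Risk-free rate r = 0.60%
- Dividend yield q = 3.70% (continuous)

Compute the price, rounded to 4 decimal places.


Answer: Price = 4.6233

Derivation:
d1 = (ln(S/K) + (r - q + 0.5*sigma^2) * T) / (sigma * sqrt(T)) = 1.09434584
d2 = d1 - sigma * sqrt(T) = 0.99434584
exp(-rT) = 0.99401796; exp(-qT) = 0.96367614
C = S_0 * exp(-qT) * N(d1) - K * exp(-rT) * N(d2)
N(d1) = 0.86309834; N(d2) = 0.83997274
C = 45.0800 * 0.96367614 * 0.86309834 - 39.3700 * 0.99401796 * 0.83997274 = 4.6233


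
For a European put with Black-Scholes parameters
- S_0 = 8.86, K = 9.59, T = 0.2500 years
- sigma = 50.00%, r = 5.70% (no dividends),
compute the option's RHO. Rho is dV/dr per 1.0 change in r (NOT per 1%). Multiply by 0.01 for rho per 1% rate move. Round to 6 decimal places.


d1 = -0.1346964971; d2 = -0.3846964971
phi(d1) = 0.3953396120; exp(-qT) = 1.0000000000; exp(-rT) = 0.9858510507
N(-d2) = 0.6497688546
Rho = -K*T*exp(-rT)*N(-d2) = -9.5900 * 0.2500 * 0.9858510507 * 0.6497688546 = -1.535779

Answer: Rho = -1.535779


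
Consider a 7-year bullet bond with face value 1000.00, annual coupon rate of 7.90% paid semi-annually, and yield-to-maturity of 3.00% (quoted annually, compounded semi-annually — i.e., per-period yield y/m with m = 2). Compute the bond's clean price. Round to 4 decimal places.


Answer: Price = 1307.3128

Derivation:
Coupon per period c = face * coupon_rate / m = 39.500000
Periods per year m = 2; per-period yield y/m = 0.015000
Number of cashflows N = 14
Cashflows (t years, CF_t, discount factor 1/(1+y/m)^(m*t), PV):
  t = 0.5000: CF_t = 39.500000, DF = 0.985222, PV = 38.916256
  t = 1.0000: CF_t = 39.500000, DF = 0.970662, PV = 38.341139
  t = 1.5000: CF_t = 39.500000, DF = 0.956317, PV = 37.774521
  t = 2.0000: CF_t = 39.500000, DF = 0.942184, PV = 37.216277
  t = 2.5000: CF_t = 39.500000, DF = 0.928260, PV = 36.666283
  t = 3.0000: CF_t = 39.500000, DF = 0.914542, PV = 36.124417
  t = 3.5000: CF_t = 39.500000, DF = 0.901027, PV = 35.590558
  t = 4.0000: CF_t = 39.500000, DF = 0.887711, PV = 35.064589
  t = 4.5000: CF_t = 39.500000, DF = 0.874592, PV = 34.546393
  t = 5.0000: CF_t = 39.500000, DF = 0.861667, PV = 34.035856
  t = 5.5000: CF_t = 39.500000, DF = 0.848933, PV = 33.532863
  t = 6.0000: CF_t = 39.500000, DF = 0.836387, PV = 33.037303
  t = 6.5000: CF_t = 39.500000, DF = 0.824027, PV = 32.549067
  t = 7.0000: CF_t = 1039.500000, DF = 0.811849, PV = 843.917324
Price P = sum_t PV_t = 1307.312847


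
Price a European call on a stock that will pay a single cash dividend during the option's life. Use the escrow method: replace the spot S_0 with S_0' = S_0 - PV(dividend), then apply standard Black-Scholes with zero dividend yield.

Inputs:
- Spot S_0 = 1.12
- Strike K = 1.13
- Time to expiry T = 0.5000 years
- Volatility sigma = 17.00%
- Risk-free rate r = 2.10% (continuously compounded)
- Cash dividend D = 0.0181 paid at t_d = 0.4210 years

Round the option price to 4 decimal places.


PV(D) = D * exp(-r * t_d) = 0.0181 * 0.99119797 = 0.01794068
S_0' = S_0 - PV(D) = 1.1200 - 0.01794068 = 1.10205932
d1 = (ln(S_0'/K) + (r + sigma^2/2)*T) / (sigma*sqrt(T)) = -0.06082863
d2 = d1 - sigma*sqrt(T) = -0.18103678
exp(-rT) = 0.98955493
N(d1) = 0.47574785; N(d2) = 0.42816935
C = S_0' * N(d1) - K * exp(-rT) * N(d2) = 1.10205932 * 0.47574785 - 1.1300 * 0.98955493 * 0.42816935 = 0.0455

Answer: Price = 0.0455


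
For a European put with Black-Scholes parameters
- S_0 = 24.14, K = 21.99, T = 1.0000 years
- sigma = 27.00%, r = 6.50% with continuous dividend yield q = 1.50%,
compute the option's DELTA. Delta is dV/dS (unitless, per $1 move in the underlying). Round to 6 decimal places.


Answer: Delta = -0.249045

Derivation:
d1 = 0.6656755967; d2 = 0.3956755967
phi(d1) = 0.3196589818; exp(-qT) = 0.9851119396; exp(-rT) = 0.9370674634
N(-d1) = 0.2528092374
Delta = -exp(-qT) * N(-d1) = -0.9851119396 * 0.2528092374 = -0.249045


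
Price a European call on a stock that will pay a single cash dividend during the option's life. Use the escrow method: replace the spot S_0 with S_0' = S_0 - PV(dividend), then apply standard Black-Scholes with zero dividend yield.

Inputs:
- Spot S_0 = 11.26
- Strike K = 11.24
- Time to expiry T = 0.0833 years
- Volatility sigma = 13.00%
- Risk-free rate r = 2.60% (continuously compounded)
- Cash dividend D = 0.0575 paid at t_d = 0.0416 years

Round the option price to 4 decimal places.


PV(D) = D * exp(-r * t_d) = 0.0575 * 0.99891898 = 0.05743784
S_0' = S_0 - PV(D) = 11.2600 - 0.05743784 = 11.20256216
d1 = (ln(S_0'/K) + (r + sigma^2/2)*T) / (sigma*sqrt(T)) = -0.01243710
d2 = d1 - sigma*sqrt(T) = -0.04995736
exp(-rT) = 0.99783654
N(d1) = 0.49503844; N(d2) = 0.48007818
C = S_0' * N(d1) - K * exp(-rT) * N(d2) = 11.20256216 * 0.49503844 - 11.2400 * 0.99783654 * 0.48007818 = 0.1613

Answer: Price = 0.1613


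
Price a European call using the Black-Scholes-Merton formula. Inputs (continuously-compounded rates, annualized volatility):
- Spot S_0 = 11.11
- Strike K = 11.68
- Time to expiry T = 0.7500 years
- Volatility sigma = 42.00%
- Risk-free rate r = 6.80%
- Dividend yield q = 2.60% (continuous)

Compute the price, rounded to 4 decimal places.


Answer: Price = 1.4872

Derivation:
d1 = (ln(S/K) + (r - q + 0.5*sigma^2) * T) / (sigma * sqrt(T)) = 0.13091452
d2 = d1 - sigma * sqrt(T) = -0.23281615
exp(-rT) = 0.95027867; exp(-qT) = 0.98068890
C = S_0 * exp(-qT) * N(d1) - K * exp(-rT) * N(d2)
N(d1) = 0.55207854; N(d2) = 0.40795209
C = 11.1100 * 0.98068890 * 0.55207854 - 11.6800 * 0.95027867 * 0.40795209 = 1.4872


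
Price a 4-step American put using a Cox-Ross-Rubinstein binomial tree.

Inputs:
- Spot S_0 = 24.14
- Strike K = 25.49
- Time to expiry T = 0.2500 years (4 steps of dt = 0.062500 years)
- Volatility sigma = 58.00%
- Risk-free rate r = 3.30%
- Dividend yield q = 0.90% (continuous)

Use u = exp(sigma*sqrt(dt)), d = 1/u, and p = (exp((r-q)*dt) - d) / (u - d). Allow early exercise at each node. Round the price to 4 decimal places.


dt = T/N = 0.062500
u = exp(sigma*sqrt(dt)) = 1.156040; d = 1/u = 0.865022
p = (exp((r-q)*dt) - d) / (u - d) = 0.468972
Discount per step: exp(-r*dt) = 0.997940
Stock lattice S(k, i) with i counting down-moves:
  k=0: S(0,0) = 24.1400
  k=1: S(1,0) = 27.9068; S(1,1) = 20.8816
  k=2: S(2,0) = 32.2614; S(2,1) = 24.1400; S(2,2) = 18.0631
  k=3: S(3,0) = 37.2954; S(3,1) = 27.9068; S(3,2) = 20.8816; S(3,3) = 15.6250
  k=4: S(4,0) = 43.1150; S(4,1) = 32.2614; S(4,2) = 24.1400; S(4,3) = 18.0631; S(4,4) = 13.5159
Terminal payoffs V(N, i) = max(K - S_T, 0):
  V(4,0) = 0.000000; V(4,1) = 0.000000; V(4,2) = 1.350000; V(4,3) = 7.426917; V(4,4) = 11.974053
Backward induction: V(k, i) = exp(-r*dt) * [p * V(k+1, i) + (1-p) * V(k+1, i+1)]; then take max(V_cont, immediate exercise) for American.
  V(3,0) = exp(-r*dt) * [p*0.000000 + (1-p)*0.000000] = 0.000000; exercise = 0.000000; V(3,0) = max -> 0.000000
  V(3,1) = exp(-r*dt) * [p*0.000000 + (1-p)*1.350000] = 0.715411; exercise = 0.000000; V(3,1) = max -> 0.715411
  V(3,2) = exp(-r*dt) * [p*1.350000 + (1-p)*7.426917] = 4.567586; exercise = 4.608362; V(3,2) = max -> 4.608362
  V(3,3) = exp(-r*dt) * [p*7.426917 + (1-p)*11.974053] = 9.821299; exercise = 9.865031; V(3,3) = max -> 9.865031
  V(2,0) = exp(-r*dt) * [p*0.000000 + (1-p)*0.715411] = 0.379121; exercise = 0.000000; V(2,0) = max -> 0.379121
  V(2,1) = exp(-r*dt) * [p*0.715411 + (1-p)*4.608362] = 2.776945; exercise = 1.350000; V(2,1) = max -> 2.776945
  V(2,2) = exp(-r*dt) * [p*4.608362 + (1-p)*9.865031] = 7.384556; exercise = 7.426917; V(2,2) = max -> 7.426917
  V(1,0) = exp(-r*dt) * [p*0.379121 + (1-p)*2.776945] = 1.649029; exercise = 0.000000; V(1,0) = max -> 1.649029
  V(1,1) = exp(-r*dt) * [p*2.776945 + (1-p)*7.426917] = 5.235404; exercise = 4.608362; V(1,1) = max -> 5.235404
  V(0,0) = exp(-r*dt) * [p*1.649029 + (1-p)*5.235404] = 3.546174; exercise = 1.350000; V(0,0) = max -> 3.546174

Answer: Price = V(0,0) = 3.5462


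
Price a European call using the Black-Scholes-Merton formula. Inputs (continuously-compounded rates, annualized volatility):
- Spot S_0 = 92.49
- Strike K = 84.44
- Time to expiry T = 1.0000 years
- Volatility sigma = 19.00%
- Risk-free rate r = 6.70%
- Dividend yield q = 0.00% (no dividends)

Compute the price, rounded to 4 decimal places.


Answer: Price = 15.3617

Derivation:
d1 = (ln(S/K) + (r - q + 0.5*sigma^2) * T) / (sigma * sqrt(T)) = 0.92689109
d2 = d1 - sigma * sqrt(T) = 0.73689109
exp(-rT) = 0.93519520; exp(-qT) = 1.00000000
C = S_0 * exp(-qT) * N(d1) - K * exp(-rT) * N(d2)
N(d1) = 0.82300846; N(d2) = 0.76940571
C = 92.4900 * 1.00000000 * 0.82300846 - 84.4400 * 0.93519520 * 0.76940571 = 15.3617


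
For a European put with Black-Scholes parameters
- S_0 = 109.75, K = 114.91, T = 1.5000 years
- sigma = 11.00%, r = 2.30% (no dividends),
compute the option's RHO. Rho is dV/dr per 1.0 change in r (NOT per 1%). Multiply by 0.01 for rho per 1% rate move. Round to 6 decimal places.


d1 = -0.0175855647; d2 = -0.1523075005
phi(d1) = 0.3988805983; exp(-qT) = 1.0000000000; exp(-rT) = 0.9660883397
N(-d2) = 0.5605277953
Rho = -K*T*exp(-rT)*N(-d2) = -114.9100 * 1.5000 * 0.9660883397 * 0.5605277953 = -93.338986

Answer: Rho = -93.338986


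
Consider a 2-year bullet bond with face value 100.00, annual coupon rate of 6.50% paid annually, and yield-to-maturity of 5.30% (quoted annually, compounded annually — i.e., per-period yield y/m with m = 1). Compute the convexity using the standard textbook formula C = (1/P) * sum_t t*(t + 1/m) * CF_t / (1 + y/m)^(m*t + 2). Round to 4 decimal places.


Coupon per period c = face * coupon_rate / m = 6.500000
Periods per year m = 1; per-period yield y/m = 0.053000
Number of cashflows N = 2
Cashflows (t years, CF_t, discount factor 1/(1+y/m)^(m*t), PV):
  t = 1.0000: CF_t = 6.500000, DF = 0.949668, PV = 6.172840
  t = 2.0000: CF_t = 106.500000, DF = 0.901869, PV = 96.049004
Price P = sum_t PV_t = 102.221843
Convexity numerator sum_t t*(t + 1/m) * CF_t / (1+y/m)^(m*t + 2):
  t = 1.0000: term = 11.134180
  t = 2.0000: term = 519.741474
Convexity = (1/P) * sum = 530.875654 / 102.221843 = 5.193368

Answer: Convexity = 5.1934


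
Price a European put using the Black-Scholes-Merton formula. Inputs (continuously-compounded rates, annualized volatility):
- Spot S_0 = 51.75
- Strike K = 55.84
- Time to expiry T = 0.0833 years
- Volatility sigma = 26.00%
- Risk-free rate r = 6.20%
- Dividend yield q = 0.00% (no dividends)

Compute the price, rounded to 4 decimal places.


Answer: Price = 4.1741

Derivation:
d1 = (ln(S/K) + (r - q + 0.5*sigma^2) * T) / (sigma * sqrt(T)) = -0.90732159
d2 = d1 - sigma * sqrt(T) = -0.98236212
exp(-rT) = 0.99484871; exp(-qT) = 1.00000000
P = K * exp(-rT) * N(-d2) - S_0 * exp(-qT) * N(-d1)
N(-d1) = 0.81788162; N(-d2) = 0.83703926
P = 55.8400 * 0.99484871 * 0.83703926 - 51.7500 * 1.00000000 * 0.81788162 = 4.1741


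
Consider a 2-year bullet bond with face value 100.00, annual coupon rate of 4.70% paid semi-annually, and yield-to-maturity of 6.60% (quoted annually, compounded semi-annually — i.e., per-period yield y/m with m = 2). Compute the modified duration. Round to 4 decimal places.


Answer: Modified duration = 1.8691

Derivation:
Coupon per period c = face * coupon_rate / m = 2.350000
Periods per year m = 2; per-period yield y/m = 0.033000
Number of cashflows N = 4
Cashflows (t years, CF_t, discount factor 1/(1+y/m)^(m*t), PV):
  t = 0.5000: CF_t = 2.350000, DF = 0.968054, PV = 2.274927
  t = 1.0000: CF_t = 2.350000, DF = 0.937129, PV = 2.202253
  t = 1.5000: CF_t = 2.350000, DF = 0.907192, PV = 2.131900
  t = 2.0000: CF_t = 102.350000, DF = 0.878211, PV = 89.884863
Price P = sum_t PV_t = 96.493944
First compute Macaulay numerator sum_t t * PV_t:
  t * PV_t at t = 0.5000: 1.137464
  t * PV_t at t = 1.0000: 2.202253
  t * PV_t at t = 1.5000: 3.197851
  t * PV_t at t = 2.0000: 179.769726
Macaulay duration D = 186.307293 / 96.493944 = 1.930767
Modified duration = D / (1 + y/m) = 1.930767 / (1 + 0.033000) = 1.869087


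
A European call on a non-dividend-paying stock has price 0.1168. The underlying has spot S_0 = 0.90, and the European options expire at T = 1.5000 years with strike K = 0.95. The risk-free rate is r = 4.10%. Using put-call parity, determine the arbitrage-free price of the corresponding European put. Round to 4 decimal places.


Put-call parity: C - P = S_0 * exp(-qT) - K * exp(-rT).
S_0 * exp(-qT) = 0.9000 * 1.00000000 = 0.90000000
K * exp(-rT) = 0.9500 * 0.94035295 = 0.89333530
P = C - S*exp(-qT) + K*exp(-rT)
P = 0.1168 - 0.90000000 + 0.89333530 = 0.1101

Answer: Put price = 0.1101


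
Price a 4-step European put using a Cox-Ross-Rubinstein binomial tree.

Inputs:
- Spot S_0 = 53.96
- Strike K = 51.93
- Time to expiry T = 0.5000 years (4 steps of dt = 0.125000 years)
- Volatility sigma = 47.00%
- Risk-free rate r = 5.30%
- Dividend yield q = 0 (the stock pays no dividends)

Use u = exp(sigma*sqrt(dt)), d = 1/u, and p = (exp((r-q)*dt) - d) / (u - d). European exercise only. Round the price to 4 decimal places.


Answer: Price = V(0,0) = 5.2389

Derivation:
dt = T/N = 0.125000
u = exp(sigma*sqrt(dt)) = 1.180774; d = 1/u = 0.846902
p = (exp((r-q)*dt) - d) / (u - d) = 0.478462
Discount per step: exp(-r*dt) = 0.993397
Stock lattice S(k, i) with i counting down-moves:
  k=0: S(0,0) = 53.9600
  k=1: S(1,0) = 63.7146; S(1,1) = 45.6988
  k=2: S(2,0) = 75.2325; S(2,1) = 53.9600; S(2,2) = 38.7024
  k=3: S(3,0) = 88.8326; S(3,1) = 63.7146; S(3,2) = 45.6988; S(3,3) = 32.7772
  k=4: S(4,0) = 104.8912; S(4,1) = 75.2325; S(4,2) = 53.9600; S(4,3) = 38.7024; S(4,4) = 27.7591
Terminal payoffs V(N, i) = max(K - S_T, 0):
  V(4,0) = 0.000000; V(4,1) = 0.000000; V(4,2) = 0.000000; V(4,3) = 13.227552; V(4,4) = 24.170929
Backward induction: V(k, i) = exp(-r*dt) * [p * V(k+1, i) + (1-p) * V(k+1, i+1)].
  V(3,0) = exp(-r*dt) * [p*0.000000 + (1-p)*0.000000] = 0.000000
  V(3,1) = exp(-r*dt) * [p*0.000000 + (1-p)*0.000000] = 0.000000
  V(3,2) = exp(-r*dt) * [p*0.000000 + (1-p)*13.227552] = 6.853123
  V(3,3) = exp(-r*dt) * [p*13.227552 + (1-p)*24.170929] = 18.809914
  V(2,0) = exp(-r*dt) * [p*0.000000 + (1-p)*0.000000] = 0.000000
  V(2,1) = exp(-r*dt) * [p*0.000000 + (1-p)*6.853123] = 3.550566
  V(2,2) = exp(-r*dt) * [p*6.853123 + (1-p)*18.809914] = 13.002620
  V(1,0) = exp(-r*dt) * [p*0.000000 + (1-p)*3.550566] = 1.839529
  V(1,1) = exp(-r*dt) * [p*3.550566 + (1-p)*13.002620] = 8.424180
  V(0,0) = exp(-r*dt) * [p*1.839529 + (1-p)*8.424180] = 5.238854


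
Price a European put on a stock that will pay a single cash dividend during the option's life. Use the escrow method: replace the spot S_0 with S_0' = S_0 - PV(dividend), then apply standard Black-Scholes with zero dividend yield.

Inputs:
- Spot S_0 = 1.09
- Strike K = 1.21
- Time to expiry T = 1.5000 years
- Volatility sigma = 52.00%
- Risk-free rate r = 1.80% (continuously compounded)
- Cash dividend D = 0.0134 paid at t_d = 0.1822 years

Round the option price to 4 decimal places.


PV(D) = D * exp(-r * t_d) = 0.0134 * 0.99672577 = 0.01335613
S_0' = S_0 - PV(D) = 1.0900 - 0.01335613 = 1.07664387
d1 = (ln(S_0'/K) + (r + sigma^2/2)*T) / (sigma*sqrt(T)) = 0.17747545
d2 = d1 - sigma*sqrt(T) = -0.45939188
exp(-rT) = 0.97336124
N(-d1) = 0.42956747; N(-d2) = 0.67702361
P = K * exp(-rT) * N(-d2) - S_0' * N(-d1) = 1.2100 * 0.97336124 * 0.67702361 - 1.07664387 * 0.42956747 = 0.3349

Answer: Price = 0.3349


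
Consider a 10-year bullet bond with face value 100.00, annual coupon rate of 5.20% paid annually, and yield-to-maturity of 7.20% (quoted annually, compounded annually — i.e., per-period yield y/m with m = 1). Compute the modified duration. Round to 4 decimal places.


Coupon per period c = face * coupon_rate / m = 5.200000
Periods per year m = 1; per-period yield y/m = 0.072000
Number of cashflows N = 10
Cashflows (t years, CF_t, discount factor 1/(1+y/m)^(m*t), PV):
  t = 1.0000: CF_t = 5.200000, DF = 0.932836, PV = 4.850746
  t = 2.0000: CF_t = 5.200000, DF = 0.870183, PV = 4.524950
  t = 3.0000: CF_t = 5.200000, DF = 0.811738, PV = 4.221035
  t = 4.0000: CF_t = 5.200000, DF = 0.757218, PV = 3.937533
  t = 5.0000: CF_t = 5.200000, DF = 0.706360, PV = 3.673072
  t = 6.0000: CF_t = 5.200000, DF = 0.658918, PV = 3.426373
  t = 7.0000: CF_t = 5.200000, DF = 0.614662, PV = 3.196243
  t = 8.0000: CF_t = 5.200000, DF = 0.573379, PV = 2.981570
  t = 9.0000: CF_t = 5.200000, DF = 0.534868, PV = 2.781316
  t = 10.0000: CF_t = 105.200000, DF = 0.498944, PV = 52.488950
Price P = sum_t PV_t = 86.081789
First compute Macaulay numerator sum_t t * PV_t:
  t * PV_t at t = 1.0000: 4.850746
  t * PV_t at t = 2.0000: 9.049900
  t * PV_t at t = 3.0000: 12.663106
  t * PV_t at t = 4.0000: 15.750132
  t * PV_t at t = 5.0000: 18.365359
  t * PV_t at t = 6.0000: 20.558238
  t * PV_t at t = 7.0000: 22.373704
  t * PV_t at t = 8.0000: 23.852563
  t * PV_t at t = 9.0000: 25.031841
  t * PV_t at t = 10.0000: 524.889501
Macaulay duration D = 677.385089 / 86.081789 = 7.869087
Modified duration = D / (1 + y/m) = 7.869087 / (1 + 0.072000) = 7.340566

Answer: Modified duration = 7.3406


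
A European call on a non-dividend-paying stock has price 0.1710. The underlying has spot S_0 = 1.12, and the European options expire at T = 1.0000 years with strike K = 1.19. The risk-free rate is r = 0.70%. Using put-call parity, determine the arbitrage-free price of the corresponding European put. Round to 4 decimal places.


Put-call parity: C - P = S_0 * exp(-qT) - K * exp(-rT).
S_0 * exp(-qT) = 1.1200 * 1.00000000 = 1.12000000
K * exp(-rT) = 1.1900 * 0.99302444 = 1.18169909
P = C - S*exp(-qT) + K*exp(-rT)
P = 0.1710 - 1.12000000 + 1.18169909 = 0.2327

Answer: Put price = 0.2327


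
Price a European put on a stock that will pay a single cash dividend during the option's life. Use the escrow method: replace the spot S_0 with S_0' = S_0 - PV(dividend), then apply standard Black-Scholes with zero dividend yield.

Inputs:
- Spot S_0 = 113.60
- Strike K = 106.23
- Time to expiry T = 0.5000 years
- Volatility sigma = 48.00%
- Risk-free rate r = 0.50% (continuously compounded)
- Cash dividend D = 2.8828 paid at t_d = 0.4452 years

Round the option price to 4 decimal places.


Answer: Price = 12.3418

Derivation:
PV(D) = D * exp(-r * t_d) = 2.8828 * 0.99777648 = 2.87639002
S_0' = S_0 - PV(D) = 113.6000 - 2.87639002 = 110.72360998
d1 = (ln(S_0'/K) + (r + sigma^2/2)*T) / (sigma*sqrt(T)) = 0.29913723
d2 = d1 - sigma*sqrt(T) = -0.04027403
exp(-rT) = 0.99750312
N(-d1) = 0.38241767; N(-d2) = 0.51606267
P = K * exp(-rT) * N(-d2) - S_0' * N(-d1) = 106.2300 * 0.99750312 * 0.51606267 - 110.72360998 * 0.38241767 = 12.3418


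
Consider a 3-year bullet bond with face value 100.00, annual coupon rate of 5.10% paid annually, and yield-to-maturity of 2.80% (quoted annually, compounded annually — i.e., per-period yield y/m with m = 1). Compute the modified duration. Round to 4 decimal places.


Answer: Modified duration = 2.7836

Derivation:
Coupon per period c = face * coupon_rate / m = 5.100000
Periods per year m = 1; per-period yield y/m = 0.028000
Number of cashflows N = 3
Cashflows (t years, CF_t, discount factor 1/(1+y/m)^(m*t), PV):
  t = 1.0000: CF_t = 5.100000, DF = 0.972763, PV = 4.961089
  t = 2.0000: CF_t = 5.100000, DF = 0.946267, PV = 4.825963
  t = 3.0000: CF_t = 105.100000, DF = 0.920493, PV = 96.743851
Price P = sum_t PV_t = 106.530903
First compute Macaulay numerator sum_t t * PV_t:
  t * PV_t at t = 1.0000: 4.961089
  t * PV_t at t = 2.0000: 9.651925
  t * PV_t at t = 3.0000: 290.231554
Macaulay duration D = 304.844568 / 106.530903 = 2.861560
Modified duration = D / (1 + y/m) = 2.861560 / (1 + 0.028000) = 2.783619


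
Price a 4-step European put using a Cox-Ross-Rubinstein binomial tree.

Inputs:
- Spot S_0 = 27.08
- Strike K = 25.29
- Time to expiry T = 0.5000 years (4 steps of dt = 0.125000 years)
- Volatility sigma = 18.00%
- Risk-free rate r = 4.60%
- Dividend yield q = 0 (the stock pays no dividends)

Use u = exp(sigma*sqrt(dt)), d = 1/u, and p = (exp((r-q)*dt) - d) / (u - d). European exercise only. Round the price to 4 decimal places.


dt = T/N = 0.125000
u = exp(sigma*sqrt(dt)) = 1.065708; d = 1/u = 0.938343
p = (exp((r-q)*dt) - d) / (u - d) = 0.529371
Discount per step: exp(-r*dt) = 0.994266
Stock lattice S(k, i) with i counting down-moves:
  k=0: S(0,0) = 27.0800
  k=1: S(1,0) = 28.8594; S(1,1) = 25.4103
  k=2: S(2,0) = 30.7557; S(2,1) = 27.0800; S(2,2) = 23.8436
  k=3: S(3,0) = 32.7766; S(3,1) = 28.8594; S(3,2) = 25.4103; S(3,3) = 22.3735
  k=4: S(4,0) = 34.9303; S(4,1) = 30.7557; S(4,2) = 27.0800; S(4,3) = 23.8436; S(4,4) = 20.9940
Terminal payoffs V(N, i) = max(K - S_T, 0):
  V(4,0) = 0.000000; V(4,1) = 0.000000; V(4,2) = 0.000000; V(4,3) = 1.446391; V(4,4) = 4.295993
Backward induction: V(k, i) = exp(-r*dt) * [p * V(k+1, i) + (1-p) * V(k+1, i+1)].
  V(3,0) = exp(-r*dt) * [p*0.000000 + (1-p)*0.000000] = 0.000000
  V(3,1) = exp(-r*dt) * [p*0.000000 + (1-p)*0.000000] = 0.000000
  V(3,2) = exp(-r*dt) * [p*0.000000 + (1-p)*1.446391] = 0.676810
  V(3,3) = exp(-r*dt) * [p*1.446391 + (1-p)*4.295993] = 2.771513
  V(2,0) = exp(-r*dt) * [p*0.000000 + (1-p)*0.000000] = 0.000000
  V(2,1) = exp(-r*dt) * [p*0.000000 + (1-p)*0.676810] = 0.316700
  V(2,2) = exp(-r*dt) * [p*0.676810 + (1-p)*2.771513] = 1.653105
  V(1,0) = exp(-r*dt) * [p*0.000000 + (1-p)*0.316700] = 0.148194
  V(1,1) = exp(-r*dt) * [p*0.316700 + (1-p)*1.653105] = 0.940229
  V(0,0) = exp(-r*dt) * [p*0.148194 + (1-p)*0.940229] = 0.517961

Answer: Price = V(0,0) = 0.5180


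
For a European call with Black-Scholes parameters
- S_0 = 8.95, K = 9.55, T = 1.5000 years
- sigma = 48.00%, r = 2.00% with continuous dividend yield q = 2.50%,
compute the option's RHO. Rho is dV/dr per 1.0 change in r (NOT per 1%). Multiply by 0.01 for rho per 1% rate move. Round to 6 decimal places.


Answer: Rho = 4.703098

Derivation:
d1 = 0.1708049232; d2 = -0.4170726150
phi(d1) = 0.3931650841; exp(-qT) = 0.9631944177; exp(-rT) = 0.9704455335
N(d2) = 0.3383126474
Rho = K*T*exp(-rT)*N(d2) = 9.5500 * 1.5000 * 0.9704455335 * 0.3383126474 = 4.703098


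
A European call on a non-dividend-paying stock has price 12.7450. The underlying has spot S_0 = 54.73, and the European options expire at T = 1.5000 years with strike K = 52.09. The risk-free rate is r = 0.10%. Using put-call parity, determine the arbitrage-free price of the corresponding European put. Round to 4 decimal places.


Put-call parity: C - P = S_0 * exp(-qT) - K * exp(-rT).
S_0 * exp(-qT) = 54.7300 * 1.00000000 = 54.73000000
K * exp(-rT) = 52.0900 * 0.99850112 = 52.01192357
P = C - S*exp(-qT) + K*exp(-rT)
P = 12.7450 - 54.73000000 + 52.01192357 = 10.0269

Answer: Put price = 10.0269


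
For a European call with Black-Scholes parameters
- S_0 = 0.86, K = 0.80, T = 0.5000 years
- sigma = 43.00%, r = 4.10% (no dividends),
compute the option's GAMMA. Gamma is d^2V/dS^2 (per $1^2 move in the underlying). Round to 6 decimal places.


d1 = 0.4573029312; d2 = 0.1532470152
phi(d1) = 0.3593345183; exp(-qT) = 1.0000000000; exp(-rT) = 0.9797086965
Gamma = exp(-qT) * phi(d1) / (S * sigma * sqrt(T)) = 1.0000000000 * 0.3593345183 / (0.8600 * 0.4300 * 0.7071067812) = 1.374191

Answer: Gamma = 1.374191


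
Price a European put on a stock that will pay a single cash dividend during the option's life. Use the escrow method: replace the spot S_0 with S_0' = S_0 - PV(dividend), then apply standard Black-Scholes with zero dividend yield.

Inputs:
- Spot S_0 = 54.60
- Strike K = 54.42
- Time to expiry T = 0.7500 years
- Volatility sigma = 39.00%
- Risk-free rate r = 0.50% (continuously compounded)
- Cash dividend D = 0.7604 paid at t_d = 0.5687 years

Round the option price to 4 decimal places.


PV(D) = D * exp(-r * t_d) = 0.7604 * 0.99716054 = 0.75824087
S_0' = S_0 - PV(D) = 54.6000 - 0.75824087 = 53.84175913
d1 = (ln(S_0'/K) + (r + sigma^2/2)*T) / (sigma*sqrt(T)) = 0.14834978
d2 = d1 - sigma*sqrt(T) = -0.18940013
exp(-rT) = 0.99625702
N(-d1) = 0.44103337; N(-d2) = 0.57511039
P = K * exp(-rT) * N(-d2) - S_0' * N(-d1) = 54.4200 * 0.99625702 * 0.57511039 - 53.84175913 * 0.44103337 = 7.4343

Answer: Price = 7.4343


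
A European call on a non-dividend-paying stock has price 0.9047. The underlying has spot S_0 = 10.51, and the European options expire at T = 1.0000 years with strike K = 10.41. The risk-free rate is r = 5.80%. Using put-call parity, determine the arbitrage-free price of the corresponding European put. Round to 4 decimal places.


Put-call parity: C - P = S_0 * exp(-qT) - K * exp(-rT).
S_0 * exp(-qT) = 10.5100 * 1.00000000 = 10.51000000
K * exp(-rT) = 10.4100 * 0.94364995 = 9.82339595
P = C - S*exp(-qT) + K*exp(-rT)
P = 0.9047 - 10.51000000 + 9.82339595 = 0.2181

Answer: Put price = 0.2181


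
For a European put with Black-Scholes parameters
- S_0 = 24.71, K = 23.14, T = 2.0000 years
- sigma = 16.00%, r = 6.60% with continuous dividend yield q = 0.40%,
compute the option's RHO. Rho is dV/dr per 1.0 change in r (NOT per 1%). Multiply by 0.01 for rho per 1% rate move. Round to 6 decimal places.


d1 = 0.9512588125; d2 = 0.7249846425
phi(d1) = 0.2537552149; exp(-qT) = 0.9920319148; exp(-rT) = 0.8763409951
N(-d2) = 0.2342307260
Rho = -K*T*exp(-rT)*N(-d2) = -23.1400 * 2.0000 * 0.8763409951 * 0.2342307260 = -9.499710

Answer: Rho = -9.499710


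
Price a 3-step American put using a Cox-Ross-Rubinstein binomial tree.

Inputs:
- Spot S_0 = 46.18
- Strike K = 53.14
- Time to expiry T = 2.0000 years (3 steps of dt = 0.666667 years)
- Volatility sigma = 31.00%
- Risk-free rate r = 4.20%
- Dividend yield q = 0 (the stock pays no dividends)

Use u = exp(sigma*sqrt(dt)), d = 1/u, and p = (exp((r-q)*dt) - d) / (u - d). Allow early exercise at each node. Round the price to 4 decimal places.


dt = T/N = 0.666667
u = exp(sigma*sqrt(dt)) = 1.288030; d = 1/u = 0.776379
p = (exp((r-q)*dt) - d) / (u - d) = 0.492555
Discount per step: exp(-r*dt) = 0.972388
Stock lattice S(k, i) with i counting down-moves:
  k=0: S(0,0) = 46.1800
  k=1: S(1,0) = 59.4812; S(1,1) = 35.8532
  k=2: S(2,0) = 76.6136; S(2,1) = 46.1800; S(2,2) = 27.8357
  k=3: S(3,0) = 98.6806; S(3,1) = 59.4812; S(3,2) = 35.8532; S(3,3) = 21.6111
Terminal payoffs V(N, i) = max(K - S_T, 0):
  V(3,0) = 0.000000; V(3,1) = 0.000000; V(3,2) = 17.286799; V(3,3) = 31.528945
Backward induction: V(k, i) = exp(-r*dt) * [p * V(k+1, i) + (1-p) * V(k+1, i+1)]; then take max(V_cont, immediate exercise) for American.
  V(2,0) = exp(-r*dt) * [p*0.000000 + (1-p)*0.000000] = 0.000000; exercise = 0.000000; V(2,0) = max -> 0.000000
  V(2,1) = exp(-r*dt) * [p*0.000000 + (1-p)*17.286799] = 8.529881; exercise = 6.960000; V(2,1) = max -> 8.529881
  V(2,2) = exp(-r*dt) * [p*17.286799 + (1-p)*31.528945] = 23.837030; exercise = 25.304312; V(2,2) = max -> 25.304312
  V(1,0) = exp(-r*dt) * [p*0.000000 + (1-p)*8.529881] = 4.208927; exercise = 0.000000; V(1,0) = max -> 4.208927
  V(1,1) = exp(-r*dt) * [p*8.529881 + (1-p)*25.304312] = 16.571419; exercise = 17.286799; V(1,1) = max -> 17.286799
  V(0,0) = exp(-r*dt) * [p*4.208927 + (1-p)*17.286799] = 10.545768; exercise = 6.960000; V(0,0) = max -> 10.545768

Answer: Price = V(0,0) = 10.5458


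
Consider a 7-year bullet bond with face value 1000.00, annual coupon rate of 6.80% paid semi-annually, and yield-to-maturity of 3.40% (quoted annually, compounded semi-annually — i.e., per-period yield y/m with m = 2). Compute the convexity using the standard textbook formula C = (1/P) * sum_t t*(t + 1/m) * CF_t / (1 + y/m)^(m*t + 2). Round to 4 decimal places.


Coupon per period c = face * coupon_rate / m = 34.000000
Periods per year m = 2; per-period yield y/m = 0.017000
Number of cashflows N = 14
Cashflows (t years, CF_t, discount factor 1/(1+y/m)^(m*t), PV):
  t = 0.5000: CF_t = 34.000000, DF = 0.983284, PV = 33.431662
  t = 1.0000: CF_t = 34.000000, DF = 0.966848, PV = 32.872824
  t = 1.5000: CF_t = 34.000000, DF = 0.950686, PV = 32.323327
  t = 2.0000: CF_t = 34.000000, DF = 0.934795, PV = 31.783016
  t = 2.5000: CF_t = 34.000000, DF = 0.919169, PV = 31.251736
  t = 3.0000: CF_t = 34.000000, DF = 0.903804, PV = 30.729338
  t = 3.5000: CF_t = 34.000000, DF = 0.888696, PV = 30.215671
  t = 4.0000: CF_t = 34.000000, DF = 0.873841, PV = 29.710591
  t = 4.5000: CF_t = 34.000000, DF = 0.859234, PV = 29.213954
  t = 5.0000: CF_t = 34.000000, DF = 0.844871, PV = 28.725618
  t = 5.5000: CF_t = 34.000000, DF = 0.830748, PV = 28.245446
  t = 6.0000: CF_t = 34.000000, DF = 0.816862, PV = 27.773300
  t = 6.5000: CF_t = 34.000000, DF = 0.803207, PV = 27.309046
  t = 7.0000: CF_t = 1034.000000, DF = 0.789781, PV = 816.633512
Price P = sum_t PV_t = 1210.219041
Convexity numerator sum_t t*(t + 1/m) * CF_t / (1+y/m)^(m*t + 2):
  t = 0.5000: term = 16.161664
  t = 1.0000: term = 47.674524
  t = 1.5000: term = 93.755209
  t = 2.0000: term = 153.646688
  t = 2.5000: term = 226.617534
  t = 3.0000: term = 311.961208
  t = 3.5000: term = 408.995356
  t = 4.0000: term = 517.061132
  t = 4.5000: term = 635.522532
  t = 5.0000: term = 763.765744
  t = 5.5000: term = 901.198518
  t = 6.0000: term = 1047.249552
  t = 6.5000: term = 1201.367890
  t = 7.0000: term = 41451.914663
Convexity = (1/P) * sum = 47776.892214 / 1210.219041 = 39.477888

Answer: Convexity = 39.4779


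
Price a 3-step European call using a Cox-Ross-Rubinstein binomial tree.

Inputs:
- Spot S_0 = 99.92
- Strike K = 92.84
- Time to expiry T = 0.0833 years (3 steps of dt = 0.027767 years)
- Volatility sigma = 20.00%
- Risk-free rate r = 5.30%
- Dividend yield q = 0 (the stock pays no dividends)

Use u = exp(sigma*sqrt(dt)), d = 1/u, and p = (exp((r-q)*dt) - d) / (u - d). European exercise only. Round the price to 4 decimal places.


dt = T/N = 0.027767
u = exp(sigma*sqrt(dt)) = 1.033888; d = 1/u = 0.967223
p = (exp((r-q)*dt) - d) / (u - d) = 0.513760
Discount per step: exp(-r*dt) = 0.998529
Stock lattice S(k, i) with i counting down-moves:
  k=0: S(0,0) = 99.9200
  k=1: S(1,0) = 103.3061; S(1,1) = 96.6449
  k=2: S(2,0) = 106.8070; S(2,1) = 99.9200; S(2,2) = 93.4771
  k=3: S(3,0) = 110.4265; S(3,1) = 103.3061; S(3,2) = 96.6449; S(3,3) = 90.4132
Terminal payoffs V(N, i) = max(S_T - K, 0):
  V(3,0) = 17.586469; V(3,1) = 10.466111; V(3,2) = 3.804877; V(3,3) = 0.000000
Backward induction: V(k, i) = exp(-r*dt) * [p * V(k+1, i) + (1-p) * V(k+1, i+1)].
  V(2,0) = exp(-r*dt) * [p*17.586469 + (1-p)*10.466111] = 14.103497
  V(2,1) = exp(-r*dt) * [p*10.466111 + (1-p)*3.804877] = 7.216526
  V(2,2) = exp(-r*dt) * [p*3.804877 + (1-p)*0.000000] = 1.951920
  V(1,0) = exp(-r*dt) * [p*14.103497 + (1-p)*7.216526] = 10.738962
  V(1,1) = exp(-r*dt) * [p*7.216526 + (1-p)*1.951920] = 4.649817
  V(0,0) = exp(-r*dt) * [p*10.738962 + (1-p)*4.649817] = 7.766739

Answer: Price = V(0,0) = 7.7667


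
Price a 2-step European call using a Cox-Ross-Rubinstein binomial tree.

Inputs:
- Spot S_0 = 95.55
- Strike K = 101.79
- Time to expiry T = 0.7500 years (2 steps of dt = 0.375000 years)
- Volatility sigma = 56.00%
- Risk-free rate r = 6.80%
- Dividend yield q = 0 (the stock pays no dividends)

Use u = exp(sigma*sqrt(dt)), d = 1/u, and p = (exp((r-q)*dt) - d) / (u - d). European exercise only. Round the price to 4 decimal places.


dt = T/N = 0.375000
u = exp(sigma*sqrt(dt)) = 1.409068; d = 1/u = 0.709689
p = (exp((r-q)*dt) - d) / (u - d) = 0.452028
Discount per step: exp(-r*dt) = 0.974822
Stock lattice S(k, i) with i counting down-moves:
  k=0: S(0,0) = 95.5500
  k=1: S(1,0) = 134.6365; S(1,1) = 67.8108
  k=2: S(2,0) = 189.7119; S(2,1) = 95.5500; S(2,2) = 48.1246
Terminal payoffs V(N, i) = max(S_T - K, 0):
  V(2,0) = 87.921937; V(2,1) = 0.000000; V(2,2) = 0.000000
Backward induction: V(k, i) = exp(-r*dt) * [p * V(k+1, i) + (1-p) * V(k+1, i+1)].
  V(1,0) = exp(-r*dt) * [p*87.921937 + (1-p)*0.000000] = 38.742541
  V(1,1) = exp(-r*dt) * [p*0.000000 + (1-p)*0.000000] = 0.000000
  V(0,0) = exp(-r*dt) * [p*38.742541 + (1-p)*0.000000] = 17.071786

Answer: Price = V(0,0) = 17.0718


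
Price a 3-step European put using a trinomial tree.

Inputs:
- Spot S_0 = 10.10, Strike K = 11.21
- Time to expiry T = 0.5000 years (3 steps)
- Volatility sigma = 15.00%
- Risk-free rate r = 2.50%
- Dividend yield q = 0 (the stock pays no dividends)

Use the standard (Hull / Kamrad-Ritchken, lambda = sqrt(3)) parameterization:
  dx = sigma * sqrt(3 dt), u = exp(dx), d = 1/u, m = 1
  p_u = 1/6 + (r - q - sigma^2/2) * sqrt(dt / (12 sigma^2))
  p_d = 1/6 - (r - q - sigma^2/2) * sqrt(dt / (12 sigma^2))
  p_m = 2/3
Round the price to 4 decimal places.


Answer: Price = V(0,0) = 1.0700

Derivation:
dt = T/N = 0.166667; dx = sigma*sqrt(3*dt) = 0.106066
u = exp(dx) = 1.111895; d = 1/u = 0.899365
p_u = 0.177470, p_m = 0.666667, p_d = 0.155864
Discount per step: exp(-r*dt) = 0.995842
Stock lattice S(k, j) with j the centered position index:
  k=0: S(0,+0) = 10.1000
  k=1: S(1,-1) = 9.0836; S(1,+0) = 10.1000; S(1,+1) = 11.2301
  k=2: S(2,-2) = 8.1695; S(2,-1) = 9.0836; S(2,+0) = 10.1000; S(2,+1) = 11.2301; S(2,+2) = 12.4867
  k=3: S(3,-3) = 7.3473; S(3,-2) = 8.1695; S(3,-1) = 9.0836; S(3,+0) = 10.1000; S(3,+1) = 11.2301; S(3,+2) = 12.4867; S(3,+3) = 13.8839
Terminal payoffs V(N, j) = max(K - S_T, 0):
  V(3,-3) = 3.862667; V(3,-2) = 3.040535; V(3,-1) = 2.126411; V(3,+0) = 1.110000; V(3,+1) = 0.000000; V(3,+2) = 0.000000; V(3,+3) = 0.000000
Backward induction: V(k, j) = exp(-r*dt) * [p_u * V(k+1, j+1) + p_m * V(k+1, j) + p_d * V(k+1, j-1)]
  V(2,-2) = exp(-r*dt) * [p_u*2.126411 + p_m*3.040535 + p_d*3.862667] = 2.993946
  V(2,-1) = exp(-r*dt) * [p_u*1.110000 + p_m*2.126411 + p_d*3.040535] = 2.079823
  V(2,+0) = exp(-r*dt) * [p_u*0.000000 + p_m*1.110000 + p_d*2.126411] = 1.066975
  V(2,+1) = exp(-r*dt) * [p_u*0.000000 + p_m*0.000000 + p_d*1.110000] = 0.172289
  V(2,+2) = exp(-r*dt) * [p_u*0.000000 + p_m*0.000000 + p_d*0.000000] = 0.000000
  V(1,-1) = exp(-r*dt) * [p_u*1.066975 + p_m*2.079823 + p_d*2.993946] = 2.034059
  V(1,+0) = exp(-r*dt) * [p_u*0.172289 + p_m*1.066975 + p_d*2.079823] = 1.061629
  V(1,+1) = exp(-r*dt) * [p_u*0.000000 + p_m*0.172289 + p_d*1.066975] = 0.279993
  V(0,+0) = exp(-r*dt) * [p_u*0.279993 + p_m*1.061629 + p_d*2.034059] = 1.070011


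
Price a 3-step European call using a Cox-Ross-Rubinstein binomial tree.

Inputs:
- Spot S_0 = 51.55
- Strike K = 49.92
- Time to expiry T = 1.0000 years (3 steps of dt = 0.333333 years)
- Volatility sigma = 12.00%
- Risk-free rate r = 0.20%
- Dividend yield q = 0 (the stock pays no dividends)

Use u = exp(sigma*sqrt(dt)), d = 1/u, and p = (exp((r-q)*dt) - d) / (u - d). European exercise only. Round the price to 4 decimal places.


Answer: Price = V(0,0) = 3.5084

Derivation:
dt = T/N = 0.333333
u = exp(sigma*sqrt(dt)) = 1.071738; d = 1/u = 0.933063
p = (exp((r-q)*dt) - d) / (u - d) = 0.487495
Discount per step: exp(-r*dt) = 0.999334
Stock lattice S(k, i) with i counting down-moves:
  k=0: S(0,0) = 51.5500
  k=1: S(1,0) = 55.2481; S(1,1) = 48.0994
  k=2: S(2,0) = 59.2115; S(2,1) = 51.5500; S(2,2) = 44.8798
  k=3: S(3,0) = 63.4593; S(3,1) = 55.2481; S(3,2) = 48.0994; S(3,3) = 41.8757
Terminal payoffs V(N, i) = max(S_T - K, 0):
  V(3,0) = 13.539272; V(3,1) = 5.328116; V(3,2) = 0.000000; V(3,3) = 0.000000
Backward induction: V(k, i) = exp(-r*dt) * [p * V(k+1, i) + (1-p) * V(k+1, i+1)].
  V(2,0) = exp(-r*dt) * [p*13.539272 + (1-p)*5.328116] = 9.324798
  V(2,1) = exp(-r*dt) * [p*5.328116 + (1-p)*0.000000] = 2.595701
  V(2,2) = exp(-r*dt) * [p*0.000000 + (1-p)*0.000000] = 0.000000
  V(1,0) = exp(-r*dt) * [p*9.324798 + (1-p)*2.595701] = 5.872189
  V(1,1) = exp(-r*dt) * [p*2.595701 + (1-p)*0.000000] = 1.264549
  V(0,0) = exp(-r*dt) * [p*5.872189 + (1-p)*1.264549] = 3.508413


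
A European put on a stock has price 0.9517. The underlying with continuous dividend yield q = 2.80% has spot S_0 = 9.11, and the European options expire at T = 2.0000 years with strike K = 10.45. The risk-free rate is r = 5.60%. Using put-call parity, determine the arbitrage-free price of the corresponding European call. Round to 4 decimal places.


Answer: Call price = 0.2228

Derivation:
Put-call parity: C - P = S_0 * exp(-qT) - K * exp(-rT).
S_0 * exp(-qT) = 9.1100 * 0.94553914 = 8.61386153
K * exp(-rT) = 10.4500 * 0.89404426 = 9.34276249
C = P + S*exp(-qT) - K*exp(-rT)
C = 0.9517 + 8.61386153 - 9.34276249 = 0.2228


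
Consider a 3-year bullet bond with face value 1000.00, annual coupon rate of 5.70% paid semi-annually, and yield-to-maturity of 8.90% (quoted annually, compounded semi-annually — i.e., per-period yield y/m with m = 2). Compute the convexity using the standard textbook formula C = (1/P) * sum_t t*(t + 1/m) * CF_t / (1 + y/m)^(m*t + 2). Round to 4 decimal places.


Answer: Convexity = 8.7291

Derivation:
Coupon per period c = face * coupon_rate / m = 28.500000
Periods per year m = 2; per-period yield y/m = 0.044500
Number of cashflows N = 6
Cashflows (t years, CF_t, discount factor 1/(1+y/m)^(m*t), PV):
  t = 0.5000: CF_t = 28.500000, DF = 0.957396, PV = 27.285783
  t = 1.0000: CF_t = 28.500000, DF = 0.916607, PV = 26.123296
  t = 1.5000: CF_t = 28.500000, DF = 0.877556, PV = 25.010336
  t = 2.0000: CF_t = 28.500000, DF = 0.840168, PV = 23.944793
  t = 2.5000: CF_t = 28.500000, DF = 0.804374, PV = 22.924646
  t = 3.0000: CF_t = 1028.500000, DF = 0.770104, PV = 792.051882
Price P = sum_t PV_t = 917.340735
Convexity numerator sum_t t*(t + 1/m) * CF_t / (1+y/m)^(m*t + 2):
  t = 0.5000: term = 12.505168
  t = 1.0000: term = 35.917189
  t = 1.5000: term = 68.773938
  t = 2.0000: term = 109.739809
  t = 2.5000: term = 157.596661
  t = 3.0000: term = 7623.002120
Convexity = (1/P) * sum = 8007.534886 / 917.340735 = 8.729074


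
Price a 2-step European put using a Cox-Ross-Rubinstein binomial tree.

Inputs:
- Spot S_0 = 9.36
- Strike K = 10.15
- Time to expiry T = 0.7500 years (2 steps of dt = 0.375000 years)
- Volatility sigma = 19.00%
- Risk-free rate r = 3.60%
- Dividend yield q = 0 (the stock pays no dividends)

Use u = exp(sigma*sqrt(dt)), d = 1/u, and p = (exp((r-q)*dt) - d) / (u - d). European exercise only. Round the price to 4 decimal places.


dt = T/N = 0.375000
u = exp(sigma*sqrt(dt)) = 1.123390; d = 1/u = 0.890163
p = (exp((r-q)*dt) - d) / (u - d) = 0.529221
Discount per step: exp(-r*dt) = 0.986591
Stock lattice S(k, i) with i counting down-moves:
  k=0: S(0,0) = 9.3600
  k=1: S(1,0) = 10.5149; S(1,1) = 8.3319
  k=2: S(2,0) = 11.8124; S(2,1) = 9.3600; S(2,2) = 7.4168
Terminal payoffs V(N, i) = max(K - S_T, 0):
  V(2,0) = 0.000000; V(2,1) = 0.790000; V(2,2) = 2.733229
Backward induction: V(k, i) = exp(-r*dt) * [p * V(k+1, i) + (1-p) * V(k+1, i+1)].
  V(1,0) = exp(-r*dt) * [p*0.000000 + (1-p)*0.790000] = 0.366928
  V(1,1) = exp(-r*dt) * [p*0.790000 + (1-p)*2.733229] = 1.681971
  V(0,0) = exp(-r*dt) * [p*0.366928 + (1-p)*1.681971] = 0.972801

Answer: Price = V(0,0) = 0.9728


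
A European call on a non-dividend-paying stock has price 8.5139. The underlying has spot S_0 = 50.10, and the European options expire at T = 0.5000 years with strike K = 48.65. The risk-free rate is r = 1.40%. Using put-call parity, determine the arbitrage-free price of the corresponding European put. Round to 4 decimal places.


Answer: Put price = 6.7245

Derivation:
Put-call parity: C - P = S_0 * exp(-qT) - K * exp(-rT).
S_0 * exp(-qT) = 50.1000 * 1.00000000 = 50.10000000
K * exp(-rT) = 48.6500 * 0.99302444 = 48.31063915
P = C - S*exp(-qT) + K*exp(-rT)
P = 8.5139 - 50.10000000 + 48.31063915 = 6.7245


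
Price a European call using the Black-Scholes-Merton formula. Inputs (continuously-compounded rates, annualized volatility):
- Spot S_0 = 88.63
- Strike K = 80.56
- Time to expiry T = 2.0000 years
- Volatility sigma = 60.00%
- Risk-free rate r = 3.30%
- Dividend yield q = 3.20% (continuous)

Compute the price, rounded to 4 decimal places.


d1 = (ln(S/K) + (r - q + 0.5*sigma^2) * T) / (sigma * sqrt(T)) = 0.53913139
d2 = d1 - sigma * sqrt(T) = -0.30939675
exp(-rT) = 0.93613086; exp(-qT) = 0.93800500
C = S_0 * exp(-qT) * N(d1) - K * exp(-rT) * N(d2)
N(d1) = 0.70510190; N(d2) = 0.37850987
C = 88.6300 * 0.93800500 * 0.70510190 - 80.5600 * 0.93613086 * 0.37850987 = 30.0737

Answer: Price = 30.0737


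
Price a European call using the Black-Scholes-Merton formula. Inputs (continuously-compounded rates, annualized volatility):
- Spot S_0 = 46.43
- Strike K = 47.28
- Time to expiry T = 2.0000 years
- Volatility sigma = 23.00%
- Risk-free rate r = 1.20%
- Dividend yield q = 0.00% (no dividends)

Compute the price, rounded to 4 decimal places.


Answer: Price = 6.1175

Derivation:
d1 = (ln(S/K) + (r - q + 0.5*sigma^2) * T) / (sigma * sqrt(T)) = 0.18064558
d2 = d1 - sigma * sqrt(T) = -0.14462354
exp(-rT) = 0.97628571; exp(-qT) = 1.00000000
C = S_0 * exp(-qT) * N(d1) - K * exp(-rT) * N(d2)
N(d1) = 0.57167711; N(d2) = 0.44250406
C = 46.4300 * 1.00000000 * 0.57167711 - 47.2800 * 0.97628571 * 0.44250406 = 6.1175
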